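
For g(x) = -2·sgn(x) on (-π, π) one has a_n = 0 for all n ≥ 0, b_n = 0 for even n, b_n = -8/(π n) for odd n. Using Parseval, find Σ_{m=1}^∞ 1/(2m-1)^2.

Parseval: Σ b_n^2 = (1/π) ∫_{-π}^{π} g(x)^2 dx = 8.
Only odd n contribute, with b_n^2 = 64/(π^2 n^2), so Σ_{m≥1} 1/(2m-1)^2 = π^2·(8)/64 = pi**2/8.

pi**2/8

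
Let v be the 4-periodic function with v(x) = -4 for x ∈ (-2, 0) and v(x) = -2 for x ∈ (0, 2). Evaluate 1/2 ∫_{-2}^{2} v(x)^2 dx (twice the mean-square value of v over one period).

20

1/2 ∫_{-2}^{2} v(x)^2 dx = 1/2 · (40) = 20.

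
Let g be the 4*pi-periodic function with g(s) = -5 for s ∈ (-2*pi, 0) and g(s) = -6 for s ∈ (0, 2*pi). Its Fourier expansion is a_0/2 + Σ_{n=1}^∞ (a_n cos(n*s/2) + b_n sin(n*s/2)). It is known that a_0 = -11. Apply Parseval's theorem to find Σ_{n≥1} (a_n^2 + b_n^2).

1/2

Parseval: a_0^2/2 + Σ_{n≥1} (a_n^2+b_n^2) = (1/(2*pi)) ∫_{-2*pi}^{2*pi} g(s)^2 ds = 61.
Subtract a_0^2/2 = 121/2: Σ (a_n^2+b_n^2) = 1/2.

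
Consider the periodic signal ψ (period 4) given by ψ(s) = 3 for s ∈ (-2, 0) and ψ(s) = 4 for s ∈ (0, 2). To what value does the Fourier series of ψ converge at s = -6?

7/2

s = -6 differs from s = 2 by -2 full period(s), and the series is 4-periodic.
At s = 2 the one-sided limits are ψ(2^-) = 4 and ψ(2^+) = 3.
By Dirichlet's theorem the series converges to their average, [(4) + (3)]/2 = 7/2.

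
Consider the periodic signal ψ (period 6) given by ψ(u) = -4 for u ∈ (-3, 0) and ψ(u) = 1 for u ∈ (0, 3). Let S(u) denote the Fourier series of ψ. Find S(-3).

-3/2

At u = -3 the one-sided limits are ψ(-3^-) = 1 and ψ(-3^+) = -4.
By Dirichlet's theorem the series converges to their average, [(1) + (-4)]/2 = -3/2.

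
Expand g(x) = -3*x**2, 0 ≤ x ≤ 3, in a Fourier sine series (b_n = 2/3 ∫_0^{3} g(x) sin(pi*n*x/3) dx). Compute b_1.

-54/pi + 216/pi**3

b_1 = 2/3 ∫_0^{3} (-3*x**2) sin(pi*x/3) dx.
Integrating by parts twice (tabular method), an antiderivative of (-3*x**2) sin(pi*x/3) is 9*x**2*cos(pi*x/3)/pi - 54*x*sin(pi*x/3)/pi**2 - 162*cos(pi*x/3)/pi**3; evaluating from 0 to 3: ∫_{0}^{3} (-3*x**2) sin(pi*x/3) dx = (-81/pi + 162/pi**3) - (-162/pi**3) = -81/pi + 324/pi**3.
Hence b_1 = (2/3)·(-81/pi + 324/pi**3) = -54/pi + 216/pi**3.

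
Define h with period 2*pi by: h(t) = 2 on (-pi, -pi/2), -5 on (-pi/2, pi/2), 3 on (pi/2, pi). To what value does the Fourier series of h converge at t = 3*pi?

t = 3*pi differs from t = pi by 1 full period(s), and the series is 2*pi-periodic.
At t = pi the one-sided limits are h(pi^-) = 3 and h(pi^+) = 2.
By Dirichlet's theorem the series converges to their average, [(3) + (2)]/2 = 5/2.

5/2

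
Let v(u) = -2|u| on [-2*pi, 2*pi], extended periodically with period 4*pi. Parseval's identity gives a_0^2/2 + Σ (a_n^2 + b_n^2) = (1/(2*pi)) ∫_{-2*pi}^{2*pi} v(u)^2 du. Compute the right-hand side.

32*pi**2/3

(1/(2*pi)) ∫_{-2*pi}^{2*pi} v(u)^2 du = (1/(2*pi)) · (64*pi**3/3) = 32*pi**2/3.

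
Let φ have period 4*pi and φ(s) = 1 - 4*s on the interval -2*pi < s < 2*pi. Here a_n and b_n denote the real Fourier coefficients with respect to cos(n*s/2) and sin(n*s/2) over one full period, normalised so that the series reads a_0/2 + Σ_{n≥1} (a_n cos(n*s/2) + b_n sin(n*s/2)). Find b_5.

-16/5

b_5 = (1/(2*pi)) ∫_{-2*pi}^{2*pi} φ(s) sin(5*s/2) ds.
Integrating by parts (boundary term plus one more integral), an antiderivative of (1 - 4*s) sin(5*s/2) is 8*s*cos(5*s/2)/5 - 16*sin(5*s/2)/25 - 2*cos(5*s/2)/5; evaluating from -2*pi to 2*pi: ∫_{-2*pi}^{2*pi} (1 - 4*s) sin(5*s/2) ds = (2/5 - 16*pi/5) - (2/5 + 16*pi/5) = -32*pi/5.
Hence b_5 = (1/(2*pi))·(-32*pi/5) = -16/5.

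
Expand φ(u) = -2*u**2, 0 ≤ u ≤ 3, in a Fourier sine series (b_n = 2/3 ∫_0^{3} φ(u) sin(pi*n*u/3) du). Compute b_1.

-36/pi + 144/pi**3

b_1 = 2/3 ∫_0^{3} (-2*u**2) sin(pi*u/3) du.
Integrating by parts twice (tabular method), an antiderivative of (-2*u**2) sin(pi*u/3) is 6*u**2*cos(pi*u/3)/pi - 36*u*sin(pi*u/3)/pi**2 - 108*cos(pi*u/3)/pi**3; evaluating from 0 to 3: ∫_{0}^{3} (-2*u**2) sin(pi*u/3) du = (-54/pi + 108/pi**3) - (-108/pi**3) = -54/pi + 216/pi**3.
Hence b_1 = (2/3)·(-54/pi + 216/pi**3) = -36/pi + 144/pi**3.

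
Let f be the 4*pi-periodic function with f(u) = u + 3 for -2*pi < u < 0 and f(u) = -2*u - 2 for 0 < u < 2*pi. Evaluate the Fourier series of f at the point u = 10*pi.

1/2 - 3*pi

u = 10*pi differs from u = 2*pi by 2 full period(s), and the series is 4*pi-periodic.
At u = 2*pi the one-sided limits are f(2*pi^-) = -4*pi - 2 and f(2*pi^+) = 3 - 2*pi.
By Dirichlet's theorem the series converges to their average, [(-4*pi - 2) + (3 - 2*pi)]/2 = 1/2 - 3*pi.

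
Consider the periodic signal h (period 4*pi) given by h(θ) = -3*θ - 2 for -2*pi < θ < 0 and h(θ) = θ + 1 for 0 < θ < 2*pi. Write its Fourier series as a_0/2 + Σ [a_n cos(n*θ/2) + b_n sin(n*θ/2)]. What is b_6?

2/3

b_6 = (1/(2*pi)) ∫_{-2*pi}^{2*pi} h(θ) sin(3*θ) dθ.
Split the integral at the breakpoints.
Integrating by parts (boundary term plus one more integral), an antiderivative of (-3*θ - 2) sin(3*θ) is θ*cos(3*θ) - sin(3*θ)/3 + 2*cos(3*θ)/3; evaluating from -2*pi to 0: ∫_{-2*pi}^{0} (-3*θ - 2) sin(3*θ) dθ = (2/3) - (2/3 - 2*pi) = 2*pi.
Integrating by parts (boundary term plus one more integral), an antiderivative of (θ + 1) sin(3*θ) is -θ*cos(3*θ)/3 + sin(3*θ)/9 - cos(3*θ)/3; evaluating from 0 to 2*pi: ∫_{0}^{2*pi} (θ + 1) sin(3*θ) dθ = (-2*pi/3 - 1/3) - (-1/3) = -2*pi/3.
Summing the pieces and multiplying by (1/(2*pi)) gives b_6 = 2/3.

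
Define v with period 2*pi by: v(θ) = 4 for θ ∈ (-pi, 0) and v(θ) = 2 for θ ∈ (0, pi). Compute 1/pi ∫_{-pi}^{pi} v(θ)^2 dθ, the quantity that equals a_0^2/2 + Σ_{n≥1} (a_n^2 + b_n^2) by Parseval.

20

1/pi ∫_{-pi}^{pi} v(θ)^2 dθ = 1/pi · (20*pi) = 20.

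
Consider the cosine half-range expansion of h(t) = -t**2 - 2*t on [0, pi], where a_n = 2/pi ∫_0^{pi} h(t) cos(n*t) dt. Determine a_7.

4*(2 + pi)/(49*pi)

a_7 = 2/pi ∫_0^{pi} (-t**2 - 2*t) cos(7*t) dt.
Integrating by parts twice (tabular method), an antiderivative of (-t**2 - 2*t) cos(7*t) is -t**2*sin(7*t)/7 - 2*t*sin(7*t)/7 - 2*t*cos(7*t)/49 + 2*sin(7*t)/343 - 2*cos(7*t)/49; evaluating from 0 to pi: ∫_{0}^{pi} (-t**2 - 2*t) cos(7*t) dt = (2/49 + 2*pi/49) - (-2/49) = 4/49 + 2*pi/49.
Hence a_7 = (2/pi)·(4/49 + 2*pi/49) = 4*(2 + pi)/(49*pi).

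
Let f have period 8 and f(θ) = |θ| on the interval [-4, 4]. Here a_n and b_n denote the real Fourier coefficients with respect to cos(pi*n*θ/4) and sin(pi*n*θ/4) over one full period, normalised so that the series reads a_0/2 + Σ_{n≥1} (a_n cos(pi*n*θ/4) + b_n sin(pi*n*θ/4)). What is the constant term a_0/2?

2

a_0 = 1/4 ∫_{-4}^{4} f(θ) dθ = 1/4 · (16) = 4.
So the constant term a_0/2 = 2.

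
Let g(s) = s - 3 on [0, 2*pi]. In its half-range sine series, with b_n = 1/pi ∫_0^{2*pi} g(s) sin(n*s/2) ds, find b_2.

b_2 = 1/pi ∫_0^{2*pi} (s - 3) sin(s) ds.
Integrating by parts (boundary term plus one more integral), an antiderivative of (s - 3) sin(s) is -s*cos(s) + sin(s) + 3*cos(s); evaluating from 0 to 2*pi: ∫_{0}^{2*pi} (s - 3) sin(s) ds = (3 - 2*pi) - (3) = -2*pi.
Hence b_2 = (1/pi)·(-2*pi) = -2.

-2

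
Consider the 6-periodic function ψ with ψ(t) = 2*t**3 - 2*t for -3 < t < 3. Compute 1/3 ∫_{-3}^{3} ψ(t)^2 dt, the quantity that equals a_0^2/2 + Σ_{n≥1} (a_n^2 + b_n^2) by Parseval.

1/3 ∫_{-3}^{3} ψ(t)^2 dt = 1/3 · (62784/35) = 20928/35.

20928/35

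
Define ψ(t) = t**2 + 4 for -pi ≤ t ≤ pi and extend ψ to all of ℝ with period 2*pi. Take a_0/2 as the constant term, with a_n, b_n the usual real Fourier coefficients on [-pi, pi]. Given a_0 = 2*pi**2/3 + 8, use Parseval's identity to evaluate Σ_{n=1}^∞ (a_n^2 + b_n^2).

8*pi**4/45

Parseval: a_0^2/2 + Σ_{n≥1} (a_n^2+b_n^2) = 1/pi ∫_{-pi}^{pi} ψ(t)^2 dt = 32 + 2*pi**4/5 + 16*pi**2/3.
Subtract a_0^2/2 = 2*(pi**2 + 12)**2/9: Σ (a_n^2+b_n^2) = 8*pi**4/45.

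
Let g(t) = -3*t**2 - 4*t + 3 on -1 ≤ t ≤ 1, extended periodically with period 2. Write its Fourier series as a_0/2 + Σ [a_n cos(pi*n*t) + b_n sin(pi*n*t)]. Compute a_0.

4

a_0 = ∫_{-1}^{1} g(t) dt = 4.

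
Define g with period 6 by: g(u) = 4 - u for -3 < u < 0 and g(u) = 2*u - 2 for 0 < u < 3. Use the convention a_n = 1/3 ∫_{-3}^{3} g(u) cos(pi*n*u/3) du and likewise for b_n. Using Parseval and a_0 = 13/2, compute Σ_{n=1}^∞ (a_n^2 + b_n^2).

Parseval: a_0^2/2 + Σ_{n≥1} (a_n^2+b_n^2) = 1/3 ∫_{-3}^{3} g(u)^2 du = 35.
Subtract a_0^2/2 = 169/8: Σ (a_n^2+b_n^2) = 111/8.

111/8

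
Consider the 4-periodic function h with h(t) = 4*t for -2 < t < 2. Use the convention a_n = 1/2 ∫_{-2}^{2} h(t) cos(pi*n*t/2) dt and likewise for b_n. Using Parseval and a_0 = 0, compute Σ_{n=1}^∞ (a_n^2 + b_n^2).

128/3

Parseval: a_0^2/2 + Σ_{n≥1} (a_n^2+b_n^2) = 1/2 ∫_{-2}^{2} h(t)^2 dt = 128/3.
Subtract a_0^2/2 = 0: Σ (a_n^2+b_n^2) = 128/3.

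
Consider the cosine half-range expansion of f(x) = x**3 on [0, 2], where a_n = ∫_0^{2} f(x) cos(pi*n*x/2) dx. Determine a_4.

a_4 = ∫_0^{2} (x**3) cos(2*pi*x) dx.
Integrating by parts three times (tabular method), an antiderivative of (x**3) cos(2*pi*x) is x**3*sin(2*pi*x)/(2*pi) + 3*x**2*cos(2*pi*x)/(4*pi**2) - 3*x*sin(2*pi*x)/(4*pi**3) - 3*cos(2*pi*x)/(8*pi**4); evaluating from 0 to 2: ∫_{0}^{2} (x**3) cos(2*pi*x) dx = (3*(-1 + 8*pi**2)/(8*pi**4)) - (-3/(8*pi**4)) = 3/pi**2.
Hence a_4 = 3/pi**2.

3/pi**2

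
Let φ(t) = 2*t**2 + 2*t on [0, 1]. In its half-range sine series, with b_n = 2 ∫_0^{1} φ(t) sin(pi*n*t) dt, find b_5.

8*(-2 + 25*pi**2)/(125*pi**3)

b_5 = 2 ∫_0^{1} (2*t**2 + 2*t) sin(5*pi*t) dt.
Integrating by parts twice (tabular method), an antiderivative of (2*t**2 + 2*t) sin(5*pi*t) is -2*t**2*cos(5*pi*t)/(5*pi) + 4*t*sin(5*pi*t)/(25*pi**2) - 2*t*cos(5*pi*t)/(5*pi) + 2*sin(5*pi*t)/(25*pi**2) + 4*cos(5*pi*t)/(125*pi**3); evaluating from 0 to 1: ∫_{0}^{1} (2*t**2 + 2*t) sin(5*pi*t) dt = (4*(-1 + 25*pi**2)/(125*pi**3)) - (4/(125*pi**3)) = 4*(-2 + 25*pi**2)/(125*pi**3).
Hence b_5 = 2·(4*(-2 + 25*pi**2)/(125*pi**3)) = 8*(-2 + 25*pi**2)/(125*pi**3).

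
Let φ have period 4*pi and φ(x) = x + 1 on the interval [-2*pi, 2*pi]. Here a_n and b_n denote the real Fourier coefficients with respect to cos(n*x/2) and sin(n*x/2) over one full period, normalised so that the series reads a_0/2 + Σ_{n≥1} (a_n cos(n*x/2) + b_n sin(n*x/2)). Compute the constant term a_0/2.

1

a_0 = (1/(2*pi)) ∫_{-2*pi}^{2*pi} φ(x) dx = (1/(2*pi)) · (4*pi) = 2.
So the constant term a_0/2 = 1.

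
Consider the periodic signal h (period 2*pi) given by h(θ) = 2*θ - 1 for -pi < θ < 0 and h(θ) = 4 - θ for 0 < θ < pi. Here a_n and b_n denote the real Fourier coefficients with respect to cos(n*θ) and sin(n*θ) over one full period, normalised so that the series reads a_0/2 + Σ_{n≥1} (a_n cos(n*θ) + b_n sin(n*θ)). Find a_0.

3 - 3*pi/2

a_0 = 1/pi ∫_{-pi}^{pi} h(θ) dθ = 1/pi · (3*pi*(2 - pi)/2) = 3 - 3*pi/2.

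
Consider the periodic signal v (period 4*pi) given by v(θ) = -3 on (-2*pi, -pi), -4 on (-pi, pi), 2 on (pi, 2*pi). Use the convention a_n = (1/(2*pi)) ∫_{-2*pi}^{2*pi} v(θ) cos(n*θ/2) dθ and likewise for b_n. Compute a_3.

7/(3*pi)

a_3 = (1/(2*pi)) ∫_{-2*pi}^{2*pi} v(θ) cos(3*θ/2) dθ.
Split the integral at the breakpoints.
Directly, an antiderivative of (-3) cos(3*θ/2) is -2*sin(3*θ/2); evaluating from -2*pi to -pi: ∫_{-2*pi}^{-pi} (-3) cos(3*θ/2) dθ = (-2) - (0) = -2.
Directly, an antiderivative of (-4) cos(3*θ/2) is -8*sin(3*θ/2)/3; evaluating from -pi to pi: ∫_{-pi}^{pi} (-4) cos(3*θ/2) dθ = (8/3) - (-8/3) = 16/3.
Directly, an antiderivative of (2) cos(3*θ/2) is 4*sin(3*θ/2)/3; evaluating from pi to 2*pi: ∫_{pi}^{2*pi} (2) cos(3*θ/2) dθ = (0) - (-4/3) = 4/3.
Summing the pieces and multiplying by (1/(2*pi)) gives a_3 = 7/(3*pi).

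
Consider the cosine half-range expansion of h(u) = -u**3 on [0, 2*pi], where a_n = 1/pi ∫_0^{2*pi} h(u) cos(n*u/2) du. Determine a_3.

16*(-4 + 9*pi**2)/(27*pi)

a_3 = 1/pi ∫_0^{2*pi} (-u**3) cos(3*u/2) du.
Integrating by parts three times (tabular method), an antiderivative of (-u**3) cos(3*u/2) is -2*u**3*sin(3*u/2)/3 - 4*u**2*cos(3*u/2)/3 + 16*u*sin(3*u/2)/9 + 32*cos(3*u/2)/27; evaluating from 0 to 2*pi: ∫_{0}^{2*pi} (-u**3) cos(3*u/2) du = (-32/27 + 16*pi**2/3) - (32/27) = -64/27 + 16*pi**2/3.
Hence a_3 = (1/pi)·(-64/27 + 16*pi**2/3) = 16*(-4 + 9*pi**2)/(27*pi).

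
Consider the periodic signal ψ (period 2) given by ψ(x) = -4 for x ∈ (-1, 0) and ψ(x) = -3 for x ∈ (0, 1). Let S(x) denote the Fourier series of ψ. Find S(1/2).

ψ is continuous at x = 1/2 with value -3, so the series converges to -3 there.

-3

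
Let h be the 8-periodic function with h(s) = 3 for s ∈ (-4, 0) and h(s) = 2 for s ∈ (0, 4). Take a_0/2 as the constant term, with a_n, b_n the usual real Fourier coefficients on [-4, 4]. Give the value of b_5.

b_5 = 1/4 ∫_{-4}^{4} h(s) sin(5*pi*s/4) ds.
Split the integral at the breakpoints.
Directly, an antiderivative of (3) sin(5*pi*s/4) is -12*cos(5*pi*s/4)/(5*pi); evaluating from -4 to 0: ∫_{-4}^{0} (3) sin(5*pi*s/4) ds = (-12/(5*pi)) - (12/(5*pi)) = -24/(5*pi).
Directly, an antiderivative of (2) sin(5*pi*s/4) is -8*cos(5*pi*s/4)/(5*pi); evaluating from 0 to 4: ∫_{0}^{4} (2) sin(5*pi*s/4) ds = (8/(5*pi)) - (-8/(5*pi)) = 16/(5*pi).
Summing the pieces and multiplying by (1/4) gives b_5 = -2/(5*pi).

-2/(5*pi)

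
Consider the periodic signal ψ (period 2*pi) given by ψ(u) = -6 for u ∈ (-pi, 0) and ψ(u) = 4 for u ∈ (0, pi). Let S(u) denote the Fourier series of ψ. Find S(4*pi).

u = 4*pi differs from u = 0 by 2 full period(s), and the series is 2*pi-periodic.
At u = 0 the one-sided limits are ψ(0^-) = -6 and ψ(0^+) = 4.
By Dirichlet's theorem the series converges to their average, [(-6) + (4)]/2 = -1.

-1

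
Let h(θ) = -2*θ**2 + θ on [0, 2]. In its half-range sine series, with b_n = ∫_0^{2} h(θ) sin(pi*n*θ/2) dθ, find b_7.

4*(16 - 147*pi**2)/(343*pi**3)

b_7 = ∫_0^{2} (-2*θ**2 + θ) sin(7*pi*θ/2) dθ.
Integrating by parts twice (tabular method), an antiderivative of (-2*θ**2 + θ) sin(7*pi*θ/2) is 4*θ**2*cos(7*pi*θ/2)/(7*pi) - 16*θ*sin(7*pi*θ/2)/(49*pi**2) - 2*θ*cos(7*pi*θ/2)/(7*pi) + 4*sin(7*pi*θ/2)/(49*pi**2) - 32*cos(7*pi*θ/2)/(343*pi**3); evaluating from 0 to 2: ∫_{0}^{2} (-2*θ**2 + θ) sin(7*pi*θ/2) dθ = (4*(8 - 147*pi**2)/(343*pi**3)) - (-32/(343*pi**3)) = 4*(16 - 147*pi**2)/(343*pi**3).
Hence b_7 = 4*(16 - 147*pi**2)/(343*pi**3).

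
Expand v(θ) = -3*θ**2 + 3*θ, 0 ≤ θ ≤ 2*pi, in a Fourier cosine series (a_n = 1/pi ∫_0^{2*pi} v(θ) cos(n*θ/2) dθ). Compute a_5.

24*(-1 + 2*pi)/(25*pi)

a_5 = 1/pi ∫_0^{2*pi} (-3*θ**2 + 3*θ) cos(5*θ/2) dθ.
Integrating by parts twice (tabular method), an antiderivative of (-3*θ**2 + 3*θ) cos(5*θ/2) is -6*θ**2*sin(5*θ/2)/5 + 6*θ*sin(5*θ/2)/5 - 24*θ*cos(5*θ/2)/25 + 48*sin(5*θ/2)/125 + 12*cos(5*θ/2)/25; evaluating from 0 to 2*pi: ∫_{0}^{2*pi} (-3*θ**2 + 3*θ) cos(5*θ/2) dθ = (-12/25 + 48*pi/25) - (12/25) = -24/25 + 48*pi/25.
Hence a_5 = (1/pi)·(-24/25 + 48*pi/25) = 24*(-1 + 2*pi)/(25*pi).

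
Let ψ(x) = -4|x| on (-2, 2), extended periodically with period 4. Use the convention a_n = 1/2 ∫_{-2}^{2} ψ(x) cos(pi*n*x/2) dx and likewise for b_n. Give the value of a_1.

a_1 = 1/2 ∫_{-2}^{2} ψ(x) cos(pi*x/2) dx.
ψ is even and cos(pi*x/2) is even, so the integrand is even and a_1 = ∫_0^{2} ψ(x) cos(pi*x/2) dx.
Integrating by parts (boundary term plus one more integral), an antiderivative of (-4*x) cos(pi*x/2) is -8*x*sin(pi*x/2)/pi - 16*cos(pi*x/2)/pi**2; evaluating from 0 to 2: ∫_{0}^{2} (-4*x) cos(pi*x/2) dx = (16/pi**2) - (-16/pi**2) = 32/pi**2.
Hence a_1 = 32/pi**2.

32/pi**2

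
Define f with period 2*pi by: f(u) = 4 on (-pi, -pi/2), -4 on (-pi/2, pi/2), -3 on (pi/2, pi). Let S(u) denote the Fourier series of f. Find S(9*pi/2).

-7/2

u = 9*pi/2 differs from u = pi/2 by 2 full period(s), and the series is 2*pi-periodic.
At u = pi/2 the one-sided limits are f(pi/2^-) = -4 and f(pi/2^+) = -3.
By Dirichlet's theorem the series converges to their average, [(-4) + (-3)]/2 = -7/2.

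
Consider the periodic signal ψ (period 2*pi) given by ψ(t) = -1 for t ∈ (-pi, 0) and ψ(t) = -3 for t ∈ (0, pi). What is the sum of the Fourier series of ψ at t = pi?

-2

At t = pi the one-sided limits are ψ(pi^-) = -3 and ψ(pi^+) = -1.
By Dirichlet's theorem the series converges to their average, [(-3) + (-1)]/2 = -2.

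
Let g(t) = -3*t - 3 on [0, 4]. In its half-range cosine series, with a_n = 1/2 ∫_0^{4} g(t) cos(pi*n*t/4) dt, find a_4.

a_4 = 1/2 ∫_0^{4} (-3*t - 3) cos(pi*t) dt.
Integrating by parts (boundary term plus one more integral), an antiderivative of (-3*t - 3) cos(pi*t) is -3*t*sin(pi*t)/pi - 3*sin(pi*t)/pi - 3*cos(pi*t)/pi**2; evaluating from 0 to 4: ∫_{0}^{4} (-3*t - 3) cos(pi*t) dt = (-3/pi**2) - (-3/pi**2) = 0.
Hence a_4 = (1/2)·(0) = 0.

0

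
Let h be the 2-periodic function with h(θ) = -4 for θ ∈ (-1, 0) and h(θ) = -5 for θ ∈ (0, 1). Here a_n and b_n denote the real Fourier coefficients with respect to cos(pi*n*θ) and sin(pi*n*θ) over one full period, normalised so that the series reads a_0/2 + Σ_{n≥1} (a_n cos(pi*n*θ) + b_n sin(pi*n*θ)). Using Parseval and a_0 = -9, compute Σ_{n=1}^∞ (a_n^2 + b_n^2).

Parseval: a_0^2/2 + Σ_{n≥1} (a_n^2+b_n^2) = ∫_{-1}^{1} h(θ)^2 dθ = 41.
Subtract a_0^2/2 = 81/2: Σ (a_n^2+b_n^2) = 1/2.

1/2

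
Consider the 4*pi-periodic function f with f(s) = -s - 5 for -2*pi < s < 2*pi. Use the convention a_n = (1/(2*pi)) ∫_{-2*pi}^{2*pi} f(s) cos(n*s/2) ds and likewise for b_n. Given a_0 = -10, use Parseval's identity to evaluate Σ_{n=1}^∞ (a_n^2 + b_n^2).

8*pi**2/3

Parseval: a_0^2/2 + Σ_{n≥1} (a_n^2+b_n^2) = (1/(2*pi)) ∫_{-2*pi}^{2*pi} f(s)^2 ds = 8*pi**2/3 + 50.
Subtract a_0^2/2 = 50: Σ (a_n^2+b_n^2) = 8*pi**2/3.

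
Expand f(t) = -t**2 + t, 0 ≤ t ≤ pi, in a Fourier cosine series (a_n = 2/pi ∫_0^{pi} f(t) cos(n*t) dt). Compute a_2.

a_2 = 2/pi ∫_0^{pi} (-t**2 + t) cos(2*t) dt.
Integrating by parts twice (tabular method), an antiderivative of (-t**2 + t) cos(2*t) is -t**2*sin(2*t)/2 + t*sin(2*t)/2 - t*cos(2*t)/2 + sin(2*t)/4 + cos(2*t)/4; evaluating from 0 to pi: ∫_{0}^{pi} (-t**2 + t) cos(2*t) dt = (1/4 - pi/2) - (1/4) = -pi/2.
Hence a_2 = (2/pi)·(-pi/2) = -1.

-1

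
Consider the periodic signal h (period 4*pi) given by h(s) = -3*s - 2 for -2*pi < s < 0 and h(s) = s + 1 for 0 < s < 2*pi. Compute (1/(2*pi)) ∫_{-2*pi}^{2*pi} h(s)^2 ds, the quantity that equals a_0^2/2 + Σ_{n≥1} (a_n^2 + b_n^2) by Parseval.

-10*pi + 5 + 40*pi**2/3

(1/(2*pi)) ∫_{-2*pi}^{2*pi} h(s)^2 ds = (1/(2*pi)) · (10*pi*(-6*pi + 3 + 8*pi**2)/3) = -10*pi + 5 + 40*pi**2/3.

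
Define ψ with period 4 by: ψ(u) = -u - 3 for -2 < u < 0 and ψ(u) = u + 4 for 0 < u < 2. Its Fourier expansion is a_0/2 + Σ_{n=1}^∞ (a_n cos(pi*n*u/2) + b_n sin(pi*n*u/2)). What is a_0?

a_0 = 1/2 ∫_{-2}^{2} ψ(u) du = 1/2 · (6) = 3.

3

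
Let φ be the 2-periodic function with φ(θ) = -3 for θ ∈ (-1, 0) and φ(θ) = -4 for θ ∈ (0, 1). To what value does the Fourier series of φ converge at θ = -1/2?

-3

φ is continuous at θ = -1/2 with value -3, so the series converges to -3 there.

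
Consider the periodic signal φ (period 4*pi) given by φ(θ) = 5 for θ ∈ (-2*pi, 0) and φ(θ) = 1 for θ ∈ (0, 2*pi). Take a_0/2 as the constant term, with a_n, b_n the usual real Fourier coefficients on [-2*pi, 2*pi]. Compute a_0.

6

a_0 = (1/(2*pi)) ∫_{-2*pi}^{2*pi} φ(θ) dθ = (1/(2*pi)) · (12*pi) = 6.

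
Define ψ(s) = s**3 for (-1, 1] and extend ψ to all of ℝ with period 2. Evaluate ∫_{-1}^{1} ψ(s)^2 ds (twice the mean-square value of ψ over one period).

2/7

∫_{-1}^{1} ψ(s)^2 ds = 2/7.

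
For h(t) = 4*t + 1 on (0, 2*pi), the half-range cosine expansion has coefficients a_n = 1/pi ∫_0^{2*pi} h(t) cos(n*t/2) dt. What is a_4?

0

a_4 = 1/pi ∫_0^{2*pi} (4*t + 1) cos(2*t) dt.
Integrating by parts (boundary term plus one more integral), an antiderivative of (4*t + 1) cos(2*t) is 2*t*sin(2*t) + sin(2*t)/2 + cos(2*t); evaluating from 0 to 2*pi: ∫_{0}^{2*pi} (4*t + 1) cos(2*t) dt = (1) - (1) = 0.
Hence a_4 = (1/pi)·(0) = 0.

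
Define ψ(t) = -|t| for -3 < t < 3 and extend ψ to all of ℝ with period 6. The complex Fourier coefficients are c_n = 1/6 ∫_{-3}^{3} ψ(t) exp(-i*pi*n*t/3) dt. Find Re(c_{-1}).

Since ψ is real-valued, Re(c_{-1}) = 1/6 ∫_{-3}^{3} ψ(t) cos(-pi*t/3) dt = a_{1}/2.
ψ is even and cos(-pi*t/3) is even, so the integrand is even: ∫_{-3}^{3} ψ(t) cos(-pi*t/3) dt = 2∫_0^{3} ψ(t) cos(-pi*t/3) dt.
Integrating by parts (boundary term plus one more integral), an antiderivative of (-t) cos(-pi*t/3) is -3*t*sin(pi*t/3)/pi - 9*cos(pi*t/3)/pi**2; evaluating from 0 to 3: ∫_{0}^{3} (-t) cos(-pi*t/3) dt = (9/pi**2) - (-9/pi**2) = 18/pi**2.
So ∫_{-3}^{3} ψ(t) cos(-pi*t/3) dt = 36/pi**2.
Hence Re(c_{-1}) = (1/6)·(36/pi**2) = 6/pi**2.

6/pi**2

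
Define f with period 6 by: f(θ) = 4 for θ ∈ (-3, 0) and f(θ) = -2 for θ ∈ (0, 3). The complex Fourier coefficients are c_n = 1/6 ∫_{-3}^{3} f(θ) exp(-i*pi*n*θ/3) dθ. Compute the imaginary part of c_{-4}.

Since f is real-valued, Im(c_{-4}) = -1/6 ∫_{-3}^{3} f(θ) sin(-4*pi*θ/3) dθ = b_{4}/2.
Split the integral at the breakpoints.
Directly, an antiderivative of (4) sin(-4*pi*θ/3) is 3*cos(4*pi*θ/3)/pi; evaluating from -3 to 0: ∫_{-3}^{0} (4) sin(-4*pi*θ/3) dθ = (3/pi) - (3/pi) = 0.
Directly, an antiderivative of (-2) sin(-4*pi*θ/3) is -3*cos(4*pi*θ/3)/(2*pi); evaluating from 0 to 3: ∫_{0}^{3} (-2) sin(-4*pi*θ/3) dθ = (-3/(2*pi)) - (-3/(2*pi)) = 0.
So ∫_{-3}^{3} f(θ) sin(-4*pi*θ/3) dθ = 0.
Hence Im(c_{-4}) = (-1/6)·(0) = 0.

0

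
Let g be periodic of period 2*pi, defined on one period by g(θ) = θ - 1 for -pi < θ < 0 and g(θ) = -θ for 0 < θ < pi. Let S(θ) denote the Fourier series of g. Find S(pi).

At θ = pi the one-sided limits are g(pi^-) = -pi and g(pi^+) = -pi - 1.
By Dirichlet's theorem the series converges to their average, [(-pi) + (-pi - 1)]/2 = -pi - 1/2.

-pi - 1/2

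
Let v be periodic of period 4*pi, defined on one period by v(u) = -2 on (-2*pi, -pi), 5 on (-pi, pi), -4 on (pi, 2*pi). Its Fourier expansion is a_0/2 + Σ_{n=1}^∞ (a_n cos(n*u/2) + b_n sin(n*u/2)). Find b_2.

2/pi

b_2 = (1/(2*pi)) ∫_{-2*pi}^{2*pi} v(u) sin(u) du.
Split the integral at the breakpoints.
Directly, an antiderivative of (-2) sin(u) is 2*cos(u); evaluating from -2*pi to -pi: ∫_{-2*pi}^{-pi} (-2) sin(u) du = (-2) - (2) = -4.
Directly, an antiderivative of (5) sin(u) is -5*cos(u); evaluating from -pi to pi: ∫_{-pi}^{pi} (5) sin(u) du = (5) - (5) = 0.
Directly, an antiderivative of (-4) sin(u) is 4*cos(u); evaluating from pi to 2*pi: ∫_{pi}^{2*pi} (-4) sin(u) du = (4) - (-4) = 8.
Summing the pieces and multiplying by (1/(2*pi)) gives b_2 = 2/pi.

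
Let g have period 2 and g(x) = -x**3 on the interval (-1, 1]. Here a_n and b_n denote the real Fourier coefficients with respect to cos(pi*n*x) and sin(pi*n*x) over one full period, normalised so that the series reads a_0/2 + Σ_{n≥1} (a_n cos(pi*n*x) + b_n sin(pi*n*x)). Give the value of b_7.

2*(6 - 49*pi**2)/(343*pi**3)

b_7 = ∫_{-1}^{1} g(x) sin(7*pi*x) dx.
g is odd and sin(7*pi*x) is odd, so the integrand is even and b_7 = 2 ∫_0^{1} g(x) sin(7*pi*x) dx.
Integrating by parts three times (tabular method), an antiderivative of (-x**3) sin(7*pi*x) is x**3*cos(7*pi*x)/(7*pi) - 3*x**2*sin(7*pi*x)/(49*pi**2) - 6*x*cos(7*pi*x)/(343*pi**3) + 6*sin(7*pi*x)/(2401*pi**4); evaluating from 0 to 1: ∫_{0}^{1} (-x**3) sin(7*pi*x) dx = ((6 - 49*pi**2)/(343*pi**3)) - (0) = (6 - 49*pi**2)/(343*pi**3).
Hence b_7 = 2·((6 - 49*pi**2)/(343*pi**3)) = 2*(6 - 49*pi**2)/(343*pi**3).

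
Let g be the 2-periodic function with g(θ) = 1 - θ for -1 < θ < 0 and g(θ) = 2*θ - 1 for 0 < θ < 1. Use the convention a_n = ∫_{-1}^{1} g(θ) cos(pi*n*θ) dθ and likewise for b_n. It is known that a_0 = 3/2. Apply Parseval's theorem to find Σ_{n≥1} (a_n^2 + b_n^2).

37/24

Parseval: a_0^2/2 + Σ_{n≥1} (a_n^2+b_n^2) = ∫_{-1}^{1} g(θ)^2 dθ = 8/3.
Subtract a_0^2/2 = 9/8: Σ (a_n^2+b_n^2) = 37/24.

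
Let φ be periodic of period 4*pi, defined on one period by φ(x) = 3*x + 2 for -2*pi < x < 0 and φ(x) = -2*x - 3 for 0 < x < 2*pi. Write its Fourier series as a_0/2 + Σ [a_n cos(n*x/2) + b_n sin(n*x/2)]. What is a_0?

a_0 = (1/(2*pi)) ∫_{-2*pi}^{2*pi} φ(x) dx = (1/(2*pi)) · (-2*pi*(1 + 5*pi)) = -5*pi - 1.

-5*pi - 1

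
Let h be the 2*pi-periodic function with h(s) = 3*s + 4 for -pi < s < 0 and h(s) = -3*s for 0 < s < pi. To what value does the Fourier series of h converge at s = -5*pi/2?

s = -5*pi/2 differs from s = -pi/2 by -1 full period(s), and the series is 2*pi-periodic.
h is continuous at s = -pi/2 with value 4 - 3*pi/2, so the series converges to 4 - 3*pi/2 there.

4 - 3*pi/2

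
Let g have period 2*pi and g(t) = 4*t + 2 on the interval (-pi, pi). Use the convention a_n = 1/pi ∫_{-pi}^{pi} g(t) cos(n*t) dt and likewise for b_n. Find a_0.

4

a_0 = 1/pi ∫_{-pi}^{pi} g(t) dt = 1/pi · (4*pi) = 4.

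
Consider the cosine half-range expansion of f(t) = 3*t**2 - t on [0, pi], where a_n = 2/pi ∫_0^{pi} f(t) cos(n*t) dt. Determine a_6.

a_6 = 2/pi ∫_0^{pi} (3*t**2 - t) cos(6*t) dt.
Integrating by parts twice (tabular method), an antiderivative of (3*t**2 - t) cos(6*t) is t**2*sin(6*t)/2 - t*sin(6*t)/6 + t*cos(6*t)/6 - sin(6*t)/36 - cos(6*t)/36; evaluating from 0 to pi: ∫_{0}^{pi} (3*t**2 - t) cos(6*t) dt = (-1/36 + pi/6) - (-1/36) = pi/6.
Hence a_6 = (2/pi)·(pi/6) = 1/3.

1/3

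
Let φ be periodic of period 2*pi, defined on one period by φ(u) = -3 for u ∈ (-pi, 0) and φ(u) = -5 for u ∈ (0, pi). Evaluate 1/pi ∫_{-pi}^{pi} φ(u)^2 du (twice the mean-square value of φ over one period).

1/pi ∫_{-pi}^{pi} φ(u)^2 du = 1/pi · (34*pi) = 34.

34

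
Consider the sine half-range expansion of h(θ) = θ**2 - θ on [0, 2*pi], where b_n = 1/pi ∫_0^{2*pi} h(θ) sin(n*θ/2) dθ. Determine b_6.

2/3 - 4*pi/3

b_6 = 1/pi ∫_0^{2*pi} (θ**2 - θ) sin(3*θ) dθ.
Integrating by parts twice (tabular method), an antiderivative of (θ**2 - θ) sin(3*θ) is -θ**2*cos(3*θ)/3 + 2*θ*sin(3*θ)/9 + θ*cos(3*θ)/3 - sin(3*θ)/9 + 2*cos(3*θ)/27; evaluating from 0 to 2*pi: ∫_{0}^{2*pi} (θ**2 - θ) sin(3*θ) dθ = (-4*pi**2/3 + 2/27 + 2*pi/3) - (2/27) = 2*pi*(1 - 2*pi)/3.
Hence b_6 = (1/pi)·(2*pi*(1 - 2*pi)/3) = 2/3 - 4*pi/3.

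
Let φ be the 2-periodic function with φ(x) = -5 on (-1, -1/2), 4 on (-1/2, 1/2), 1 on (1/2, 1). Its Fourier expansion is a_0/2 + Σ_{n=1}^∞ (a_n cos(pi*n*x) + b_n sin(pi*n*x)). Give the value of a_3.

a_3 = ∫_{-1}^{1} φ(x) cos(3*pi*x) dx.
Split the integral at the breakpoints.
Directly, an antiderivative of (-5) cos(3*pi*x) is -5*sin(3*pi*x)/(3*pi); evaluating from -1 to -1/2: ∫_{-1}^{-1/2} (-5) cos(3*pi*x) dx = (-5/(3*pi)) - (0) = -5/(3*pi).
Directly, an antiderivative of (4) cos(3*pi*x) is 4*sin(3*pi*x)/(3*pi); evaluating from -1/2 to 1/2: ∫_{-1/2}^{1/2} (4) cos(3*pi*x) dx = (-4/(3*pi)) - (4/(3*pi)) = -8/(3*pi).
Directly, an antiderivative of (1) cos(3*pi*x) is sin(3*pi*x)/(3*pi); evaluating from 1/2 to 1: ∫_{1/2}^{1} (1) cos(3*pi*x) dx = (0) - (-1/(3*pi)) = 1/(3*pi).
Summing the pieces gives a_3 = -4/pi.

-4/pi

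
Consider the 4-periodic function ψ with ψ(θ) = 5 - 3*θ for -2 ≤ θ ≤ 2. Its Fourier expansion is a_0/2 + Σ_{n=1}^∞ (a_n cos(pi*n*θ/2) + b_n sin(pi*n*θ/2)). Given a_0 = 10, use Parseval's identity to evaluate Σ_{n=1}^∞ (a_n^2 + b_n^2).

Parseval: a_0^2/2 + Σ_{n≥1} (a_n^2+b_n^2) = 1/2 ∫_{-2}^{2} ψ(θ)^2 dθ = 74.
Subtract a_0^2/2 = 50: Σ (a_n^2+b_n^2) = 24.

24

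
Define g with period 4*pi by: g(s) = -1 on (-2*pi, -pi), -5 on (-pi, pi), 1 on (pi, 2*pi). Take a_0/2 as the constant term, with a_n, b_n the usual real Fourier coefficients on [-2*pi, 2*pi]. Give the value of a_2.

a_2 = (1/(2*pi)) ∫_{-2*pi}^{2*pi} g(s) cos(s) ds.
Split the integral at the breakpoints.
Directly, an antiderivative of (-1) cos(s) is -sin(s); evaluating from -2*pi to -pi: ∫_{-2*pi}^{-pi} (-1) cos(s) ds = (0) - (0) = 0.
Directly, an antiderivative of (-5) cos(s) is -5*sin(s); evaluating from -pi to pi: ∫_{-pi}^{pi} (-5) cos(s) ds = (0) - (0) = 0.
Directly, an antiderivative of (1) cos(s) is sin(s); evaluating from pi to 2*pi: ∫_{pi}^{2*pi} (1) cos(s) ds = (0) - (0) = 0.
Summing the pieces and multiplying by (1/(2*pi)) gives a_2 = 0.

0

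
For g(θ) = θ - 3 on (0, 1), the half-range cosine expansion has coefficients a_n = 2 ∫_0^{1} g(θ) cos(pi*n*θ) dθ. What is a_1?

a_1 = 2 ∫_0^{1} (θ - 3) cos(pi*θ) dθ.
Integrating by parts (boundary term plus one more integral), an antiderivative of (θ - 3) cos(pi*θ) is θ*sin(pi*θ)/pi - 3*sin(pi*θ)/pi + cos(pi*θ)/pi**2; evaluating from 0 to 1: ∫_{0}^{1} (θ - 3) cos(pi*θ) dθ = (-1/pi**2) - (pi**(-2)) = -2/pi**2.
Hence a_1 = 2·(-2/pi**2) = -4/pi**2.

-4/pi**2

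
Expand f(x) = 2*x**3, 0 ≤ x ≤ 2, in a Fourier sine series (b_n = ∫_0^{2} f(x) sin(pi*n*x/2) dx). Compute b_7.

32*(-6 + 49*pi**2)/(343*pi**3)

b_7 = ∫_0^{2} (2*x**3) sin(7*pi*x/2) dx.
Integrating by parts three times (tabular method), an antiderivative of (2*x**3) sin(7*pi*x/2) is -4*x**3*cos(7*pi*x/2)/(7*pi) + 24*x**2*sin(7*pi*x/2)/(49*pi**2) + 96*x*cos(7*pi*x/2)/(343*pi**3) - 192*sin(7*pi*x/2)/(2401*pi**4); evaluating from 0 to 2: ∫_{0}^{2} (2*x**3) sin(7*pi*x/2) dx = (32*(-6 + 49*pi**2)/(343*pi**3)) - (0) = 32*(-6 + 49*pi**2)/(343*pi**3).
Hence b_7 = 32*(-6 + 49*pi**2)/(343*pi**3).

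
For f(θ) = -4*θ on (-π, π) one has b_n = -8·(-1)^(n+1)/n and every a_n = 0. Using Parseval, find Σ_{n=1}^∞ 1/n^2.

pi**2/6

Parseval: Σ b_n^2 = (1/π) ∫_{-π}^{π} f(θ)^2 dθ = 32*pi**2/3.
Σ b_n^2 = Σ 64/n^2, so Σ 1/n^2 = (32*pi**2/3)/64 = pi**2/6.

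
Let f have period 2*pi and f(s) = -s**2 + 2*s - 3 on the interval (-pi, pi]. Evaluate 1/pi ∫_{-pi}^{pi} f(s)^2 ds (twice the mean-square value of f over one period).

1/pi ∫_{-pi}^{pi} f(s)^2 ds = 1/pi · (2*pi*(135 + 3*pi**4 + 50*pi**2)/15) = 18 + 2*pi**4/5 + 20*pi**2/3.

18 + 2*pi**4/5 + 20*pi**2/3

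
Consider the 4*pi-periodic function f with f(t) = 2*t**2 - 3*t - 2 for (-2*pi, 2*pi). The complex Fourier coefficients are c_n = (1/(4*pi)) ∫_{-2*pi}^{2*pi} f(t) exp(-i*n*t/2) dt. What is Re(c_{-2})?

4

Since f is real-valued, Re(c_{-2}) = (1/(4*pi)) ∫_{-2*pi}^{2*pi} f(t) cos(-t) dt = a_{2}/2.
Integrating by parts twice (tabular method), an antiderivative of (2*t**2 - 3*t - 2) cos(-t) is 2*t**2*sin(t) - 3*t*sin(t) + 4*t*cos(t) - 6*sin(t) - 3*cos(t); evaluating from -2*pi to 2*pi: ∫_{-2*pi}^{2*pi} (2*t**2 - 3*t - 2) cos(-t) dt = (-3 + 8*pi) - (-8*pi - 3) = 16*pi.
Hence Re(c_{-2}) = (1/(4*pi))·(16*pi) = 4.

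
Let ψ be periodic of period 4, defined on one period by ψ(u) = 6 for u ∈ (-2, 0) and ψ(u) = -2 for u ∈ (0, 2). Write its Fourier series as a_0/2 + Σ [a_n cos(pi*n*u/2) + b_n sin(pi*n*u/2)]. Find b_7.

-16/(7*pi)

b_7 = 1/2 ∫_{-2}^{2} ψ(u) sin(7*pi*u/2) du.
Split the integral at the breakpoints.
Directly, an antiderivative of (6) sin(7*pi*u/2) is -12*cos(7*pi*u/2)/(7*pi); evaluating from -2 to 0: ∫_{-2}^{0} (6) sin(7*pi*u/2) du = (-12/(7*pi)) - (12/(7*pi)) = -24/(7*pi).
Directly, an antiderivative of (-2) sin(7*pi*u/2) is 4*cos(7*pi*u/2)/(7*pi); evaluating from 0 to 2: ∫_{0}^{2} (-2) sin(7*pi*u/2) du = (-4/(7*pi)) - (4/(7*pi)) = -8/(7*pi).
Summing the pieces and multiplying by (1/2) gives b_7 = -16/(7*pi).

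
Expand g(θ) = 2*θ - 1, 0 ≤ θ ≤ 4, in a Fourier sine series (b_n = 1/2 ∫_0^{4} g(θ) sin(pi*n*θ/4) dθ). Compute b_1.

b_1 = 1/2 ∫_0^{4} (2*θ - 1) sin(pi*θ/4) dθ.
Integrating by parts (boundary term plus one more integral), an antiderivative of (2*θ - 1) sin(pi*θ/4) is -8*θ*cos(pi*θ/4)/pi + 32*sin(pi*θ/4)/pi**2 + 4*cos(pi*θ/4)/pi; evaluating from 0 to 4: ∫_{0}^{4} (2*θ - 1) sin(pi*θ/4) dθ = (28/pi) - (4/pi) = 24/pi.
Hence b_1 = (1/2)·(24/pi) = 12/pi.

12/pi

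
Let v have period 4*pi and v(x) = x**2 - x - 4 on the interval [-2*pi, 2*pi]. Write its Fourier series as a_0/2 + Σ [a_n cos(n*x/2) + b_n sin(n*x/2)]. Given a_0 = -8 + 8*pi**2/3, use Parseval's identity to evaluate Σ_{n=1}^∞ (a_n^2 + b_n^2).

Parseval: a_0^2/2 + Σ_{n≥1} (a_n^2+b_n^2) = (1/(2*pi)) ∫_{-2*pi}^{2*pi} v(x)^2 dx = -56*pi**2/3 + 32 + 32*pi**4/5.
Subtract a_0^2/2 = 32*(3 - pi**2)**2/9: Σ (a_n^2+b_n^2) = 8*pi**2*(15 + 16*pi**2)/45.

8*pi**2*(15 + 16*pi**2)/45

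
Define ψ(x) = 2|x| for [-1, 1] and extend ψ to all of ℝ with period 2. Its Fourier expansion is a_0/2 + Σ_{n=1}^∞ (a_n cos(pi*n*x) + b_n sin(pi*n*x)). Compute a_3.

-8/(9*pi**2)

a_3 = ∫_{-1}^{1} ψ(x) cos(3*pi*x) dx.
ψ is even and cos(3*pi*x) is even, so the integrand is even and a_3 = 2 ∫_0^{1} ψ(x) cos(3*pi*x) dx.
Integrating by parts (boundary term plus one more integral), an antiderivative of (2*x) cos(3*pi*x) is 2*x*sin(3*pi*x)/(3*pi) + 2*cos(3*pi*x)/(9*pi**2); evaluating from 0 to 1: ∫_{0}^{1} (2*x) cos(3*pi*x) dx = (-2/(9*pi**2)) - (2/(9*pi**2)) = -4/(9*pi**2).
Hence a_3 = 2·(-4/(9*pi**2)) = -8/(9*pi**2).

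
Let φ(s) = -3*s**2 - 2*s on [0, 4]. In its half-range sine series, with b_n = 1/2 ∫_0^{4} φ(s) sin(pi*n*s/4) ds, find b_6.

56/(3*pi)

b_6 = 1/2 ∫_0^{4} (-3*s**2 - 2*s) sin(3*pi*s/2) ds.
Integrating by parts twice (tabular method), an antiderivative of (-3*s**2 - 2*s) sin(3*pi*s/2) is 2*s**2*cos(3*pi*s/2)/pi - 8*s*sin(3*pi*s/2)/(3*pi**2) + 4*s*cos(3*pi*s/2)/(3*pi) - 8*sin(3*pi*s/2)/(9*pi**2) - 16*cos(3*pi*s/2)/(9*pi**3); evaluating from 0 to 4: ∫_{0}^{4} (-3*s**2 - 2*s) sin(3*pi*s/2) ds = (16*(-1 + 21*pi**2)/(9*pi**3)) - (-16/(9*pi**3)) = 112/(3*pi).
Hence b_6 = (1/2)·(112/(3*pi)) = 56/(3*pi).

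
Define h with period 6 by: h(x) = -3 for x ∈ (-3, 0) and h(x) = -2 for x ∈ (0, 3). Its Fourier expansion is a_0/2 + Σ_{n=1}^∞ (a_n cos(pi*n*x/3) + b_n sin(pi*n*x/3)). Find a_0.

a_0 = 1/3 ∫_{-3}^{3} h(x) dx = 1/3 · (-15) = -5.

-5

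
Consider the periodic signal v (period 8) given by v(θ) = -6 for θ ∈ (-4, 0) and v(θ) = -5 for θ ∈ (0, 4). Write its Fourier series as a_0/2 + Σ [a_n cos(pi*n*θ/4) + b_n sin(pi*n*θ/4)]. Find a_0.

a_0 = 1/4 ∫_{-4}^{4} v(θ) dθ = 1/4 · (-44) = -11.

-11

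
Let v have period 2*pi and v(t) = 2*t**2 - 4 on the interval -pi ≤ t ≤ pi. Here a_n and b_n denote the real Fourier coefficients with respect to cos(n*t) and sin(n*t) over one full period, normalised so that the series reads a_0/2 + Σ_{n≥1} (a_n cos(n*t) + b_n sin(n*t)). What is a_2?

2

a_2 = 1/pi ∫_{-pi}^{pi} v(t) cos(2*t) dt.
v is even and cos(2*t) is even, so the integrand is even and a_2 = 2/pi ∫_0^{pi} v(t) cos(2*t) dt.
Integrating by parts twice (tabular method), an antiderivative of (2*t**2 - 4) cos(2*t) is t**2*sin(2*t) + t*cos(2*t) - 5*sin(2*t)/2; evaluating from 0 to pi: ∫_{0}^{pi} (2*t**2 - 4) cos(2*t) dt = (pi) - (0) = pi.
Hence a_2 = (2/pi)·(pi) = 2.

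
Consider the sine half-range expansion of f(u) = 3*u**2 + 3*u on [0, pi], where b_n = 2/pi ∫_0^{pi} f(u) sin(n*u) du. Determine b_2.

b_2 = 2/pi ∫_0^{pi} (3*u**2 + 3*u) sin(2*u) du.
Integrating by parts twice (tabular method), an antiderivative of (3*u**2 + 3*u) sin(2*u) is -3*u**2*cos(2*u)/2 + 3*u*sin(2*u)/2 - 3*u*cos(2*u)/2 + 3*sin(2*u)/4 + 3*cos(2*u)/4; evaluating from 0 to pi: ∫_{0}^{pi} (3*u**2 + 3*u) sin(2*u) du = (-3*pi**2/2 - 3*pi/2 + 3/4) - (3/4) = -3*pi*(1 + pi)/2.
Hence b_2 = (2/pi)·(-3*pi*(1 + pi)/2) = -3*pi - 3.

-3*pi - 3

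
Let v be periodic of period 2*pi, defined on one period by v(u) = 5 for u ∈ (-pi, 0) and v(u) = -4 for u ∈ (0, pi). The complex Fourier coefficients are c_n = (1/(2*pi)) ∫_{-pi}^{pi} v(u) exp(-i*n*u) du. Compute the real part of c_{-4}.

Since v is real-valued, Re(c_{-4}) = (1/(2*pi)) ∫_{-pi}^{pi} v(u) cos(-4*u) du = a_{4}/2.
Split the integral at the breakpoints.
Directly, an antiderivative of (5) cos(-4*u) is 5*sin(4*u)/4; evaluating from -pi to 0: ∫_{-pi}^{0} (5) cos(-4*u) du = (0) - (0) = 0.
Directly, an antiderivative of (-4) cos(-4*u) is -sin(4*u); evaluating from 0 to pi: ∫_{0}^{pi} (-4) cos(-4*u) du = (0) - (0) = 0.
So ∫_{-pi}^{pi} v(u) cos(-4*u) du = 0.
Hence Re(c_{-4}) = (1/(2*pi))·(0) = 0.

0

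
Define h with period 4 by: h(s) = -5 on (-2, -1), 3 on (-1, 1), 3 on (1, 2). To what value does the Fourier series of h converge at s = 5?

s = 5 differs from s = 1 by 1 full period(s), and the series is 4-periodic.
h is continuous at s = 1 with value 3, so the series converges to 3 there.

3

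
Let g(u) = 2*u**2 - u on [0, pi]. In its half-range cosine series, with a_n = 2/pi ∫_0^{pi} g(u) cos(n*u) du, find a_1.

-8 + 4/pi

a_1 = 2/pi ∫_0^{pi} (2*u**2 - u) cos(u) du.
Integrating by parts twice (tabular method), an antiderivative of (2*u**2 - u) cos(u) is 2*u**2*sin(u) - u*sin(u) + 4*u*cos(u) - 4*sin(u) - cos(u); evaluating from 0 to pi: ∫_{0}^{pi} (2*u**2 - u) cos(u) du = (1 - 4*pi) - (-1) = 2 - 4*pi.
Hence a_1 = (2/pi)·(2 - 4*pi) = -8 + 4/pi.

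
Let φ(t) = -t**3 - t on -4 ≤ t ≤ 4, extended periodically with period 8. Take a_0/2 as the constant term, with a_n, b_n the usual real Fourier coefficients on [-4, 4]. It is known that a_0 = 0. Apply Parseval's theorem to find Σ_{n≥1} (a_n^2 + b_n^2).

145504/105

Parseval: a_0^2/2 + Σ_{n≥1} (a_n^2+b_n^2) = 1/4 ∫_{-4}^{4} φ(t)^2 dt = 145504/105.
Subtract a_0^2/2 = 0: Σ (a_n^2+b_n^2) = 145504/105.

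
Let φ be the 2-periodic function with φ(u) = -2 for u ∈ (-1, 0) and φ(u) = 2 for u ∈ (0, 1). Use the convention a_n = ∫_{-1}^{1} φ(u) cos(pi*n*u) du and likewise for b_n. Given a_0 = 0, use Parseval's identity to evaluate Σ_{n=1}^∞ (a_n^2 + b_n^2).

8

Parseval: a_0^2/2 + Σ_{n≥1} (a_n^2+b_n^2) = ∫_{-1}^{1} φ(u)^2 du = 8.
Subtract a_0^2/2 = 0: Σ (a_n^2+b_n^2) = 8.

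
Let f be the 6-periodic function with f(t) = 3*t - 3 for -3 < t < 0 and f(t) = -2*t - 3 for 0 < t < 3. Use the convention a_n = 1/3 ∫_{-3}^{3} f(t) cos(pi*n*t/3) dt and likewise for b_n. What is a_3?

10/(3*pi**2)

a_3 = 1/3 ∫_{-3}^{3} f(t) cos(pi*t) dt.
Split the integral at the breakpoints.
Integrating by parts (boundary term plus one more integral), an antiderivative of (3*t - 3) cos(pi*t) is 3*t*sin(pi*t)/pi - 3*sin(pi*t)/pi + 3*cos(pi*t)/pi**2; evaluating from -3 to 0: ∫_{-3}^{0} (3*t - 3) cos(pi*t) dt = (3/pi**2) - (-3/pi**2) = 6/pi**2.
Integrating by parts (boundary term plus one more integral), an antiderivative of (-2*t - 3) cos(pi*t) is -2*t*sin(pi*t)/pi - 3*sin(pi*t)/pi - 2*cos(pi*t)/pi**2; evaluating from 0 to 3: ∫_{0}^{3} (-2*t - 3) cos(pi*t) dt = (2/pi**2) - (-2/pi**2) = 4/pi**2.
Summing the pieces and multiplying by (1/3) gives a_3 = 10/(3*pi**2).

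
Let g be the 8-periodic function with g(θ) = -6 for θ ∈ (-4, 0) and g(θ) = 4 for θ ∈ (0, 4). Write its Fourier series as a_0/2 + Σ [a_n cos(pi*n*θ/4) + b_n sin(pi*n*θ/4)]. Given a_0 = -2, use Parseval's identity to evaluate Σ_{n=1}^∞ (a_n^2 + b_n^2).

50

Parseval: a_0^2/2 + Σ_{n≥1} (a_n^2+b_n^2) = 1/4 ∫_{-4}^{4} g(θ)^2 dθ = 52.
Subtract a_0^2/2 = 2: Σ (a_n^2+b_n^2) = 50.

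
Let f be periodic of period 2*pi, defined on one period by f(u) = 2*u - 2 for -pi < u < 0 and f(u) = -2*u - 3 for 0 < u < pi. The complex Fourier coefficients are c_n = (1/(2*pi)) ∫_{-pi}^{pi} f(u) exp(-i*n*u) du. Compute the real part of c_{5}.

Since f is real-valued, Re(c_{5}) = (1/(2*pi)) ∫_{-pi}^{pi} f(u) cos(5*u) du = a_{5}/2.
Split the integral at the breakpoints.
Integrating by parts (boundary term plus one more integral), an antiderivative of (2*u - 2) cos(5*u) is 2*u*sin(5*u)/5 - 2*sin(5*u)/5 + 2*cos(5*u)/25; evaluating from -pi to 0: ∫_{-pi}^{0} (2*u - 2) cos(5*u) du = (2/25) - (-2/25) = 4/25.
Integrating by parts (boundary term plus one more integral), an antiderivative of (-2*u - 3) cos(5*u) is -2*u*sin(5*u)/5 - 3*sin(5*u)/5 - 2*cos(5*u)/25; evaluating from 0 to pi: ∫_{0}^{pi} (-2*u - 3) cos(5*u) du = (2/25) - (-2/25) = 4/25.
So ∫_{-pi}^{pi} f(u) cos(5*u) du = 8/25.
Hence Re(c_{5}) = (1/(2*pi))·(8/25) = 4/(25*pi).

4/(25*pi)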